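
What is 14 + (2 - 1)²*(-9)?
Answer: 5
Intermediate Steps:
14 + (2 - 1)²*(-9) = 14 + 1²*(-9) = 14 + 1*(-9) = 14 - 9 = 5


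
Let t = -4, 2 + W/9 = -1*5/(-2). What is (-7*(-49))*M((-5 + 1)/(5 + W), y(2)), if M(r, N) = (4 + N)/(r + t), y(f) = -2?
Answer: -931/6 ≈ -155.17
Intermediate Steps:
W = 9/2 (W = -18 + 9*(-1*5/(-2)) = -18 + 9*(-5*(-½)) = -18 + 9*(5/2) = -18 + 45/2 = 9/2 ≈ 4.5000)
M(r, N) = (4 + N)/(-4 + r) (M(r, N) = (4 + N)/(r - 4) = (4 + N)/(-4 + r))
(-7*(-49))*M((-5 + 1)/(5 + W), y(2)) = (-7*(-49))*((4 - 2)/(-4 + (-5 + 1)/(5 + 9/2))) = 343*(2/(-4 - 4/19/2)) = 343*(2/(-4 - 4*2/19)) = 343*(2/(-4 - 8/19)) = 343*(2/(-84/19)) = 343*(-19/84*2) = 343*(-19/42) = -931/6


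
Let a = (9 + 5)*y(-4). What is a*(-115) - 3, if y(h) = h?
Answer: 6437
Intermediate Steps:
a = -56 (a = (9 + 5)*(-4) = 14*(-4) = -56)
a*(-115) - 3 = -56*(-115) - 3 = 6440 - 3 = 6437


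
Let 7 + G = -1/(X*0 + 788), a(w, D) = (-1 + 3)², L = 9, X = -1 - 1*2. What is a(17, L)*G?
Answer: -5517/197 ≈ -28.005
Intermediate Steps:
X = -3 (X = -1 - 2 = -3)
a(w, D) = 4 (a(w, D) = 2² = 4)
G = -5517/788 (G = -7 - 1/(-3*0 + 788) = -7 - 1/(0 + 788) = -7 - 1/788 = -5517/788 ≈ -7.0013)
a(17, L)*G = 4*(-5517/788) = -5517/197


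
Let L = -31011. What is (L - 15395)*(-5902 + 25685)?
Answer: -918049898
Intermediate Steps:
(L - 15395)*(-5902 + 25685) = (-31011 - 15395)*(-5902 + 25685) = -46406*19783 = -918049898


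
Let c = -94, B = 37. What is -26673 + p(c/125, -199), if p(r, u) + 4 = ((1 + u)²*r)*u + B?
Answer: 730020024/125 ≈ 5.8402e+6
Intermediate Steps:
p(r, u) = 33 + r*u*(1 + u)² (p(r, u) = -4 + (((1 + u)²*r)*u + 37) = -4 + ((r*(1 + u)²)*u + 37) = -4 + (r*u*(1 + u)² + 37) = -4 + (37 + r*u*(1 + u)²) = 33 + r*u*(1 + u)²)
-26673 + p(c/125, -199) = -26673 + (33 - 94/125*(-199)*(1 - 199)²) = -26673 + (33 - 94*1/125*(-199)*(-198)²) = -26673 + (33 - 94/125*(-199)*39204) = -26673 + (33 + 733350024/125) = -26673 + 733354149/125 = 730020024/125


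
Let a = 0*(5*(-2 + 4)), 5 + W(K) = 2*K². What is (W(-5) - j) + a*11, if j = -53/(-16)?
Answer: 667/16 ≈ 41.688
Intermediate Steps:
j = 53/16 (j = -53*(-1/16) = 53/16 ≈ 3.3125)
W(K) = -5 + 2*K²
a = 0 (a = 0*(5*2) = 0*10 = 0)
(W(-5) - j) + a*11 = ((-5 + 2*(-5)²) - 1*53/16) + 0*11 = ((-5 + 2*25) - 53/16) + 0 = ((-5 + 50) - 53/16) + 0 = (45 - 53/16) + 0 = 667/16 + 0 = 667/16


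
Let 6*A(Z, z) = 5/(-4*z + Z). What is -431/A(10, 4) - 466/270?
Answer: 418699/135 ≈ 3101.5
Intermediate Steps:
A(Z, z) = 5/(6*(Z - 4*z)) (A(Z, z) = (5/(-4*z + Z))/6 = (5/(Z - 4*z))/6 = 5/(6*(Z - 4*z)))
-431/A(10, 4) - 466/270 = -431/(5/(6*(10 - 4*4))) - 466/270 = -431/(5/(6*(10 - 16))) - 466*1/270 = -431/((5/6)/(-6)) - 233/135 = -431/((5/6)*(-1/6)) - 233/135 = -431/(-5/36) - 233/135 = -431*(-36/5) - 233/135 = 15516/5 - 233/135 = 418699/135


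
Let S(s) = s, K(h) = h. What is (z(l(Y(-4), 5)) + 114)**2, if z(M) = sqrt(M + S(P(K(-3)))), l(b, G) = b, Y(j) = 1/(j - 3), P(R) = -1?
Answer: 90964/7 + 456*I*sqrt(14)/7 ≈ 12995.0 + 243.74*I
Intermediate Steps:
Y(j) = 1/(-3 + j)
z(M) = sqrt(-1 + M) (z(M) = sqrt(M - 1) = sqrt(-1 + M))
(z(l(Y(-4), 5)) + 114)**2 = (sqrt(-1 + 1/(-3 - 4)) + 114)**2 = (sqrt(-1 + 1/(-7)) + 114)**2 = (sqrt(-1 - 1/7) + 114)**2 = (sqrt(-8/7) + 114)**2 = (2*I*sqrt(14)/7 + 114)**2 = (114 + 2*I*sqrt(14)/7)**2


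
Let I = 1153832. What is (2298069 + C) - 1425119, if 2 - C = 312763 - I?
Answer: 1714021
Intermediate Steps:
C = 841071 (C = 2 - (312763 - 1*1153832) = 2 - (312763 - 1153832) = 2 - 1*(-841069) = 2 + 841069 = 841071)
(2298069 + C) - 1425119 = (2298069 + 841071) - 1425119 = 3139140 - 1425119 = 1714021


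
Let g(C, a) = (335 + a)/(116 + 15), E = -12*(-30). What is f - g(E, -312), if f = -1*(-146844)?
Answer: 19236541/131 ≈ 1.4684e+5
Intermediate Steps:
E = 360
f = 146844
g(C, a) = 335/131 + a/131 (g(C, a) = (335 + a)/131 = (335 + a)*(1/131) = 335/131 + a/131)
f - g(E, -312) = 146844 - (335/131 + (1/131)*(-312)) = 146844 - (335/131 - 312/131) = 146844 - 1*23/131 = 146844 - 23/131 = 19236541/131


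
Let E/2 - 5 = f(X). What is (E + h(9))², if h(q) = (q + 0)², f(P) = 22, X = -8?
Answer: 18225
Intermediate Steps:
h(q) = q²
E = 54 (E = 10 + 2*22 = 10 + 44 = 54)
(E + h(9))² = (54 + 9²)² = (54 + 81)² = 135² = 18225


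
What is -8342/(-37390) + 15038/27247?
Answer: 394782647/509382665 ≈ 0.77502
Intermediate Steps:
-8342/(-37390) + 15038/27247 = -8342*(-1/37390) + 15038*(1/27247) = 4171/18695 + 15038/27247 = 394782647/509382665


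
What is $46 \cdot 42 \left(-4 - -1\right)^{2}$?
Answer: $17388$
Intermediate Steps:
$46 \cdot 42 \left(-4 - -1\right)^{2} = 1932 \left(-4 + 1\right)^{2} = 1932 \left(-3\right)^{2} = 1932 \cdot 9 = 17388$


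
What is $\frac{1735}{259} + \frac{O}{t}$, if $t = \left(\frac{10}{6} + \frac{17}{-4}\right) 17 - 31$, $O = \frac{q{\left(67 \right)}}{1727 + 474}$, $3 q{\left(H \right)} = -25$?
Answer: $\frac{3433068665}{512483041} \approx 6.6989$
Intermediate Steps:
$q{\left(H \right)} = - \frac{25}{3}$ ($q{\left(H \right)} = \frac{1}{3} \left(-25\right) = - \frac{25}{3}$)
$O = - \frac{25}{6603}$ ($O = - \frac{25}{3 \left(1727 + 474\right)} = - \frac{25}{3 \cdot 2201} = \left(- \frac{25}{3}\right) \frac{1}{2201} = - \frac{25}{6603} \approx -0.0037862$)
$t = - \frac{899}{12}$ ($t = \left(10 \cdot \frac{1}{6} + 17 \left(- \frac{1}{4}\right)\right) 17 - 31 = \left(\frac{5}{3} - \frac{17}{4}\right) 17 - 31 = \left(- \frac{31}{12}\right) 17 - 31 = - \frac{527}{12} - 31 = - \frac{899}{12} \approx -74.917$)
$\frac{1735}{259} + \frac{O}{t} = \frac{1735}{259} - \frac{25}{6603 \left(- \frac{899}{12}\right)} = 1735 \cdot \frac{1}{259} - - \frac{100}{1978699} = \frac{1735}{259} + \frac{100}{1978699} = \frac{3433068665}{512483041}$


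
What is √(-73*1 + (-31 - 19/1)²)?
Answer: √2427 ≈ 49.265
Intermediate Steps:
√(-73*1 + (-31 - 19/1)²) = √(-73 + (-31 - 19*1)²) = √(-73 + (-31 - 19)²) = √(-73 + (-50)²) = √(-73 + 2500) = √2427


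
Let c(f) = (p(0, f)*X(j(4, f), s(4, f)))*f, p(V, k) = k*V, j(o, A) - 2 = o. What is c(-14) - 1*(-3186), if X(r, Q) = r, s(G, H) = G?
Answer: 3186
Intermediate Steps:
j(o, A) = 2 + o
p(V, k) = V*k
c(f) = 0 (c(f) = ((0*f)*(2 + 4))*f = (0*6)*f = 0*f = 0)
c(-14) - 1*(-3186) = 0 - 1*(-3186) = 0 + 3186 = 3186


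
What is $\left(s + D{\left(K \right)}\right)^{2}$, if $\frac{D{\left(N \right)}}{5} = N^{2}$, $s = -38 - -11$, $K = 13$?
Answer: $669124$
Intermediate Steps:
$s = -27$ ($s = -38 + 11 = -27$)
$D{\left(N \right)} = 5 N^{2}$
$\left(s + D{\left(K \right)}\right)^{2} = \left(-27 + 5 \cdot 13^{2}\right)^{2} = \left(-27 + 5 \cdot 169\right)^{2} = \left(-27 + 845\right)^{2} = 818^{2} = 669124$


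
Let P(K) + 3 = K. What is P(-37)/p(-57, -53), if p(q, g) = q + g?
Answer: 4/11 ≈ 0.36364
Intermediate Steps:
p(q, g) = g + q
P(K) = -3 + K
P(-37)/p(-57, -53) = (-3 - 37)/(-53 - 57) = -40/(-110) = -40*(-1/110) = 4/11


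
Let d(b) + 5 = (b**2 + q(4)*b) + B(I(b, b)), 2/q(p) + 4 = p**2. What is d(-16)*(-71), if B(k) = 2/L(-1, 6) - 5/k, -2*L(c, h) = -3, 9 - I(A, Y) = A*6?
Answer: -372182/21 ≈ -17723.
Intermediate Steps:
I(A, Y) = 9 - 6*A (I(A, Y) = 9 - A*6 = 9 - 6*A)
L(c, h) = 3/2 (L(c, h) = -1/2*(-3) = 3/2)
B(k) = 4/3 - 5/k (B(k) = 2/(3/2) - 5/k = 2*(2/3) - 5/k = 4/3 - 5/k)
q(p) = 2/(-4 + p**2)
d(b) = -11/3 + b**2 - 5/(9 - 6*b) + b/6 (d(b) = -5 + ((b**2 + (2/(-4 + 4**2))*b) + (4/3 - 5/(9 - 6*b))) = -5 + ((b**2 + (2/(-4 + 16))*b) + (4/3 - 5/(9 - 6*b))) = -5 + ((b**2 + (2/12)*b) + (4/3 - 5/(9 - 6*b))) = -5 + ((b**2 + (2*(1/12))*b) + (4/3 - 5/(9 - 6*b))) = -5 + ((b**2 + b/6) + (4/3 - 5/(9 - 6*b))) = -5 + (4/3 + b**2 - 5/(9 - 6*b) + b/6) = -11/3 + b**2 - 5/(9 - 6*b) + b/6)
d(-16)*(-71) = ((10 + (-3 + 2*(-16))*(-22 - 16 + 6*(-16)**2))/(6*(-3 + 2*(-16))))*(-71) = ((10 + (-3 - 32)*(-22 - 16 + 6*256))/(6*(-3 - 32)))*(-71) = ((1/6)*(10 - 35*(-22 - 16 + 1536))/(-35))*(-71) = ((1/6)*(-1/35)*(10 - 35*1498))*(-71) = ((1/6)*(-1/35)*(10 - 52430))*(-71) = ((1/6)*(-1/35)*(-52420))*(-71) = (5242/21)*(-71) = -372182/21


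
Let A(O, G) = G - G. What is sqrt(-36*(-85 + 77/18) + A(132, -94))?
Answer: sqrt(2906) ≈ 53.907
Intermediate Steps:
A(O, G) = 0
sqrt(-36*(-85 + 77/18) + A(132, -94)) = sqrt(-36*(-85 + 77/18) + 0) = sqrt(-36*(-1453/18) + 0) = sqrt(2906 + 0) = sqrt(2906)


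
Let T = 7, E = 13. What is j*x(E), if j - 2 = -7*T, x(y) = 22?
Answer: -1034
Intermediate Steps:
j = -47 (j = 2 - 7*7 = 2 - 49 = -47)
j*x(E) = -47*22 = -1034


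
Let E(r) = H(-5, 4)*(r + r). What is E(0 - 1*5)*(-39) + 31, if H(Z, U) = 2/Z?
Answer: -125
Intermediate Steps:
E(r) = -4*r/5 (E(r) = (2/(-5))*(r + r) = (2*(-1/5))*(2*r) = -4*r/5)
E(0 - 1*5)*(-39) + 31 = -4*(0 - 1*5)/5*(-39) + 31 = -4*(0 - 5)/5*(-39) + 31 = -4/5*(-5)*(-39) + 31 = 4*(-39) + 31 = -156 + 31 = -125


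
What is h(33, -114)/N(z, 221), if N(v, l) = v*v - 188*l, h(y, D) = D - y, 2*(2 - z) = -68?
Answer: 147/40252 ≈ 0.0036520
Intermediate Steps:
z = 36 (z = 2 - ½*(-68) = 2 + 34 = 36)
N(v, l) = v² - 188*l
h(33, -114)/N(z, 221) = (-114 - 1*33)/(36² - 188*221) = (-114 - 33)/(1296 - 41548) = -147/(-40252) = -147*(-1/40252) = 147/40252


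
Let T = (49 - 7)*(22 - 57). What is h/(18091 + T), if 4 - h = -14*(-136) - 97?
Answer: -1803/16621 ≈ -0.10848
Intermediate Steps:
h = -1803 (h = 4 - (-14*(-136) - 97) = 4 - (1904 - 97) = 4 - 1*1807 = 4 - 1807 = -1803)
T = -1470 (T = 42*(-35) = -1470)
h/(18091 + T) = -1803/(18091 - 1470) = -1803/16621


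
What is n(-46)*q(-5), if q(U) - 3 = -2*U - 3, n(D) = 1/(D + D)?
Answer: -5/46 ≈ -0.10870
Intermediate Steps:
n(D) = 1/(2*D)
q(U) = -2*U (q(U) = 3 + (-2*U - 3) = 3 + (-3 - 2*U) = -2*U)
n(-46)*q(-5) = ((1/2)/(-46))*(-2*(-5)) = ((1/2)*(-1/46))*10 = -1/92*10 = -5/46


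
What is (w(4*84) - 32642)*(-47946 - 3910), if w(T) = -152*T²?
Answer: 891551599904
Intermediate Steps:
(w(4*84) - 32642)*(-47946 - 3910) = (-152*(4*84)² - 32642)*(-47946 - 3910) = (-152*336² - 32642)*(-51856) = (-152*112896 - 32642)*(-51856) = (-17160192 - 32642)*(-51856) = -17192834*(-51856) = 891551599904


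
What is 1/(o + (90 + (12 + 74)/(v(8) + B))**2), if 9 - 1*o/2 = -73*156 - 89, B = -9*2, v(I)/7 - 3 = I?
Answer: 3481/109082348 ≈ 3.1912e-5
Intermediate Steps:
v(I) = 21 + 7*I
B = -18
o = 22972 (o = 18 - 2*(-73*156 - 89) = 18 - 2*(-11388 - 89) = 18 - 2*(-11477) = 18 + 22954 = 22972)
1/(o + (90 + (12 + 74)/(v(8) + B))**2) = 1/(22972 + (90 + (12 + 74)/((21 + 7*8) - 18))**2) = 1/(22972 + (90 + 86/((21 + 56) - 18))**2) = 1/(22972 + (90 + 86/(77 - 18))**2) = 1/(22972 + (90 + 86/59)**2) = 1/(22972 + (5396/59)**2) = 1/(22972 + 29116816/3481) = 1/(109082348/3481) = 3481/109082348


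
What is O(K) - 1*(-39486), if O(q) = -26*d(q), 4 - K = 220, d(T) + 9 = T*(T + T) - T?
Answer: -2392008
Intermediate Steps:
d(T) = -9 - T + 2*T**2 (d(T) = -9 + (T*(T + T) - T) = -9 + (T*(2*T) - T) = -9 + (2*T**2 - T) = -9 + (-T + 2*T**2) = -9 - T + 2*T**2)
K = -216 (K = 4 - 1*220 = 4 - 220 = -216)
O(q) = 234 - 52*q**2 + 26*q (O(q) = -26*(-9 - q + 2*q**2) = 234 - 52*q**2 + 26*q)
O(K) - 1*(-39486) = (234 - 52*(-216)**2 + 26*(-216)) - 1*(-39486) = (234 - 52*46656 - 5616) + 39486 = (234 - 2426112 - 5616) + 39486 = -2431494 + 39486 = -2392008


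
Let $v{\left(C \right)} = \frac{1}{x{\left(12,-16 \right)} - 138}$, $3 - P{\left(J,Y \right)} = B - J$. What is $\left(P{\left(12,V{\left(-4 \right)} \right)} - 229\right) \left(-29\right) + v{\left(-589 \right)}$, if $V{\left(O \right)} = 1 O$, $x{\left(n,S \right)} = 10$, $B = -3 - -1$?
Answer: $\frac{786943}{128} \approx 6148.0$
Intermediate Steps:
$B = -2$ ($B = -3 + 1 = -2$)
$V{\left(O \right)} = O$
$P{\left(J,Y \right)} = 5 + J$ ($P{\left(J,Y \right)} = 3 - \left(-2 - J\right) = 3 + \left(2 + J\right) = 5 + J$)
$v{\left(C \right)} = - \frac{1}{128}$ ($v{\left(C \right)} = \frac{1}{10 - 138} = \frac{1}{-128} = - \frac{1}{128}$)
$\left(P{\left(12,V{\left(-4 \right)} \right)} - 229\right) \left(-29\right) + v{\left(-589 \right)} = \left(\left(5 + 12\right) - 229\right) \left(-29\right) - \frac{1}{128} = \left(17 - 229\right) \left(-29\right) - \frac{1}{128} = \left(-212\right) \left(-29\right) - \frac{1}{128} = 6148 - \frac{1}{128} = \frac{786943}{128}$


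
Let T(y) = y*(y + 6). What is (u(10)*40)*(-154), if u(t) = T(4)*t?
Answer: -2464000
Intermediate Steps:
T(y) = y*(6 + y)
u(t) = 40*t (u(t) = (4*(6 + 4))*t = (4*10)*t = 40*t)
(u(10)*40)*(-154) = ((40*10)*40)*(-154) = (400*40)*(-154) = 16000*(-154) = -2464000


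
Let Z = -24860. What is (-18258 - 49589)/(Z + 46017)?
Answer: -67847/21157 ≈ -3.2068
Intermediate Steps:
(-18258 - 49589)/(Z + 46017) = (-18258 - 49589)/(-24860 + 46017) = -67847/21157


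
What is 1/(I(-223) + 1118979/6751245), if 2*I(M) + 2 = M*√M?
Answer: -16899914520520/56161658712626640911 + 2258707981812350*I*√223/56161658712626640911 ≈ -3.0092e-7 + 0.00060058*I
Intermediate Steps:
I(M) = -1 + M^(3/2)/2 (I(M) = -1 + (M*√M)/2 = -1 + M^(3/2)/2)
1/(I(-223) + 1118979/6751245) = 1/((-1 + (-223)^(3/2)/2) + 1118979/6751245) = 1/((-1 + (-223*I*√223)/2) + 1118979*(1/6751245)) = 1/((-1 - 223*I*√223/2) + 372993/2250415) = 1/(-1877422/2250415 - 223*I*√223/2)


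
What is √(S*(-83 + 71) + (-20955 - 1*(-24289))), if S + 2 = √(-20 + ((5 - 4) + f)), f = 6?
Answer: √(3358 - 12*I*√13) ≈ 57.949 - 0.3733*I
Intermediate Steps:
S = -2 + I*√13 (S = -2 + √(-20 + ((5 - 4) + 6)) = -2 + √(-20 + (1 + 6)) = -2 + √(-20 + 7) = -2 + √(-13) = -2 + I*√13 ≈ -2.0 + 3.6056*I)
√(S*(-83 + 71) + (-20955 - 1*(-24289))) = √((-2 + I*√13)*(-83 + 71) + (-20955 - 1*(-24289))) = √((-2 + I*√13)*(-12) + (-20955 + 24289)) = √((24 - 12*I*√13) + 3334) = √(3358 - 12*I*√13)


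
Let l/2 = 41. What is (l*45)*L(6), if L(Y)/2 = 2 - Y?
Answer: -29520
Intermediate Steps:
l = 82 (l = 2*41 = 82)
L(Y) = 4 - 2*Y (L(Y) = 2*(2 - Y) = 4 - 2*Y)
(l*45)*L(6) = (82*45)*(4 - 2*6) = 3690*(4 - 12) = 3690*(-8) = -29520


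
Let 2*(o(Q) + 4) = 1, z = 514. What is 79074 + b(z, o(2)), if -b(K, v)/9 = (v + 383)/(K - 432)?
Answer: 12961305/164 ≈ 79032.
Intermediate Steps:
o(Q) = -7/2 (o(Q) = -4 + (½)*1 = -4 + ½ = -7/2)
b(K, v) = -9*(383 + v)/(-432 + K) (b(K, v) = -9*(v + 383)/(K - 432) = -9*(383 + v)/(-432 + K))
79074 + b(z, o(2)) = 79074 + 9*(-383 - 1*(-7/2))/(-432 + 514) = 79074 + 9*(-383 + 7/2)/82 = 79074 + 9*(1/82)*(-759/2) = 79074 - 6831/164 = 12961305/164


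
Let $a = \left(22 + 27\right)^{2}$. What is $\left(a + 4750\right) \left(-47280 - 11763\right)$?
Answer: $-422216493$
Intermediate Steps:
$a = 2401$ ($a = 49^{2} = 2401$)
$\left(a + 4750\right) \left(-47280 - 11763\right) = \left(2401 + 4750\right) \left(-47280 - 11763\right) = 7151 \left(-59043\right) = -422216493$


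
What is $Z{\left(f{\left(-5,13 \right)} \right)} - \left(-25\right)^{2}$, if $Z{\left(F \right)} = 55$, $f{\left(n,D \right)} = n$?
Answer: $-570$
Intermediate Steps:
$Z{\left(f{\left(-5,13 \right)} \right)} - \left(-25\right)^{2} = 55 - \left(-25\right)^{2} = 55 - 625 = -570$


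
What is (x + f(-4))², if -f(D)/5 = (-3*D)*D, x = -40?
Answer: 40000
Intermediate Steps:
f(D) = 15*D² (f(D) = -5*(-3*D)*D = -(-15)*D² = 15*D²)
(x + f(-4))² = (-40 + 15*(-4)²)² = (-40 + 15*16)² = (-40 + 240)² = 200² = 40000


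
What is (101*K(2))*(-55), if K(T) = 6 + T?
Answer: -44440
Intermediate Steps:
(101*K(2))*(-55) = (101*(6 + 2))*(-55) = (101*8)*(-55) = 808*(-55) = -44440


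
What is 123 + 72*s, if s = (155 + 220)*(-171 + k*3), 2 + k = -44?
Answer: -8342877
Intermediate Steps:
k = -46 (k = -2 - 44 = -46)
s = -115875 (s = (155 + 220)*(-171 - 46*3) = 375*(-171 - 138) = 375*(-309) = -115875)
123 + 72*s = 123 + 72*(-115875) = 123 - 8343000 = -8342877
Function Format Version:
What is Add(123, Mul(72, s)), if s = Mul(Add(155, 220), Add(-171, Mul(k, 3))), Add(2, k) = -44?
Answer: -8342877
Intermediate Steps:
k = -46 (k = Add(-2, -44) = -46)
s = -115875 (s = Mul(Add(155, 220), Add(-171, Mul(-46, 3))) = Mul(375, Add(-171, -138)) = Mul(375, -309) = -115875)
Add(123, Mul(72, s)) = Add(123, Mul(72, -115875)) = Add(123, -8343000) = -8342877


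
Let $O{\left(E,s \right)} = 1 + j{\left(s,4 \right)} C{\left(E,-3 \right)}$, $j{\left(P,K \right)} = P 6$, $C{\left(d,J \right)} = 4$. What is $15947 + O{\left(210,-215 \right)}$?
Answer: $10788$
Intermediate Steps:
$j{\left(P,K \right)} = 6 P$
$O{\left(E,s \right)} = 1 + 24 s$ ($O{\left(E,s \right)} = 1 + 6 s 4 = 1 + 24 s$)
$15947 + O{\left(210,-215 \right)} = 15947 + \left(1 + 24 \left(-215\right)\right) = 15947 + \left(1 - 5160\right) = 15947 - 5159 = 10788$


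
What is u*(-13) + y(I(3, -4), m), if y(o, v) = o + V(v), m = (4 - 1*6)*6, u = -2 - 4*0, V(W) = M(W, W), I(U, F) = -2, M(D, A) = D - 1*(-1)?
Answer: 13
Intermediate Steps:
M(D, A) = 1 + D (M(D, A) = D + 1 = 1 + D)
V(W) = 1 + W
u = -2 (u = -2 + 0 = -2)
m = -12 (m = (4 - 6)*6 = -2*6 = -12)
y(o, v) = 1 + o + v (y(o, v) = o + (1 + v) = 1 + o + v)
u*(-13) + y(I(3, -4), m) = -2*(-13) + (1 - 2 - 12) = 26 - 13 = 13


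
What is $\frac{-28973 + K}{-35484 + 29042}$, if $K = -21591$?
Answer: $\frac{25282}{3221} \approx 7.8491$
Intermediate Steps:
$\frac{-28973 + K}{-35484 + 29042} = \frac{-28973 - 21591}{-35484 + 29042} = - \frac{50564}{-6442} = \left(-50564\right) \left(- \frac{1}{6442}\right) = \frac{25282}{3221}$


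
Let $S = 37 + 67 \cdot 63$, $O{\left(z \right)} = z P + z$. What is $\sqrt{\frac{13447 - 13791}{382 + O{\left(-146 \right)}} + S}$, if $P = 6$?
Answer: $\frac{\sqrt{1703415}}{20} \approx 65.257$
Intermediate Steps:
$O{\left(z \right)} = 7 z$ ($O{\left(z \right)} = z 6 + z = 6 z + z = 7 z$)
$S = 4258$ ($S = 37 + 4221 = 4258$)
$\sqrt{\frac{13447 - 13791}{382 + O{\left(-146 \right)}} + S} = \sqrt{\frac{13447 - 13791}{382 + 7 \left(-146\right)} + 4258} = \sqrt{- \frac{344}{382 - 1022} + 4258} = \sqrt{- \frac{344}{-640} + 4258} = \sqrt{\left(-344\right) \left(- \frac{1}{640}\right) + 4258} = \sqrt{\frac{43}{80} + 4258} = \sqrt{\frac{340683}{80}} = \frac{\sqrt{1703415}}{20}$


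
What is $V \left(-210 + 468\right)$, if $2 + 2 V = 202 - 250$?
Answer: $-6450$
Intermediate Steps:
$V = -25$ ($V = -1 + \frac{202 - 250}{2} = -1 + \frac{1}{2} \left(-48\right) = -1 - 24 = -25$)
$V \left(-210 + 468\right) = - 25 \left(-210 + 468\right) = \left(-25\right) 258 = -6450$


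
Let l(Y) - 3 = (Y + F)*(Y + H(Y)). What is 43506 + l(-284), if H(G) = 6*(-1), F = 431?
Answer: 879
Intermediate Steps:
H(G) = -6
l(Y) = 3 + (-6 + Y)*(431 + Y) (l(Y) = 3 + (Y + 431)*(Y - 6) = 3 + (431 + Y)*(-6 + Y) = 3 + (-6 + Y)*(431 + Y))
43506 + l(-284) = 43506 + (-2583 + (-284)**2 + 425*(-284)) = 43506 + (-2583 + 80656 - 120700) = 43506 - 42627 = 879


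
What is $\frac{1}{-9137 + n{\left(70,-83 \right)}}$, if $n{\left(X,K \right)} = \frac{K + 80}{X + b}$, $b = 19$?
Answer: $- \frac{89}{813196} \approx -0.00010944$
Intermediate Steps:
$n{\left(X,K \right)} = \frac{80 + K}{19 + X}$ ($n{\left(X,K \right)} = \frac{K + 80}{X + 19} = \frac{80 + K}{19 + X}$)
$\frac{1}{-9137 + n{\left(70,-83 \right)}} = \frac{1}{-9137 + \frac{80 - 83}{19 + 70}} = \frac{1}{-9137 + \frac{1}{89} \left(-3\right)} = \frac{1}{-9137 - \frac{3}{89}} = \frac{1}{- \frac{813196}{89}} = - \frac{89}{813196}$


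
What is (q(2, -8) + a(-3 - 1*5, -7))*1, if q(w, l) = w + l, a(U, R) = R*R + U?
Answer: 35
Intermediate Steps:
a(U, R) = U + R² (a(U, R) = R² + U = U + R²)
q(w, l) = l + w
(q(2, -8) + a(-3 - 1*5, -7))*1 = ((-8 + 2) + ((-3 - 1*5) + (-7)²))*1 = (-6 + ((-3 - 5) + 49))*1 = (-6 + (-8 + 49))*1 = (-6 + 41)*1 = 35*1 = 35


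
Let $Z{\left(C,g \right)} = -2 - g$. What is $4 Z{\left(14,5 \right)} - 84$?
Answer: $-112$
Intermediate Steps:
$4 Z{\left(14,5 \right)} - 84 = 4 \left(-2 - 5\right) - 84 = 4 \left(-7\right) - 84 = -28 - 84 = -112$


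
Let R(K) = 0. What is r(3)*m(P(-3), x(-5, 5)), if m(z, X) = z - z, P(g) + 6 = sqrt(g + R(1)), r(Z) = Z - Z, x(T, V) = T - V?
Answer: 0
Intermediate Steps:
r(Z) = 0
P(g) = -6 + sqrt(g) (P(g) = -6 + sqrt(g + 0) = -6 + sqrt(g))
m(z, X) = 0
r(3)*m(P(-3), x(-5, 5)) = 0*0 = 0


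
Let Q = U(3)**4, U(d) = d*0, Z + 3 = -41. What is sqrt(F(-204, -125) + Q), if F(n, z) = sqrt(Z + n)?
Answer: 2**(3/4)*31**(1/4)*sqrt(I) ≈ 2.8061 + 2.8061*I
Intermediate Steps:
Z = -44 (Z = -3 - 41 = -44)
U(d) = 0
F(n, z) = sqrt(-44 + n)
Q = 0 (Q = 0**4 = 0)
sqrt(F(-204, -125) + Q) = sqrt(sqrt(-44 - 204) + 0) = sqrt(sqrt(-248) + 0) = sqrt(2*I*sqrt(62) + 0) = sqrt(2*I*sqrt(62)) = 2**(3/4)*31**(1/4)*sqrt(I)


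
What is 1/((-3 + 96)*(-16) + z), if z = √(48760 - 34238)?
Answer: -744/1099811 - √14522/2199622 ≈ -0.00073127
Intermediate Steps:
z = √14522 ≈ 120.51
1/((-3 + 96)*(-16) + z) = 1/((-3 + 96)*(-16) + √14522) = 1/(93*(-16) + √14522) = 1/(-1488 + √14522)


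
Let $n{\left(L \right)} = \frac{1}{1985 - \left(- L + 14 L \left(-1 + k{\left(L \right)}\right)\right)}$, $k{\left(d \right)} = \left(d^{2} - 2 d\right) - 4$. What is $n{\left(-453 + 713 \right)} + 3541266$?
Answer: $\frac{864602767555829}{244150755} \approx 3.5413 \cdot 10^{6}$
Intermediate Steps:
$k{\left(d \right)} = -4 + d^{2} - 2 d$
$n{\left(L \right)} = \frac{1}{1985 + L - 14 L \left(-5 + L^{2} - 2 L\right)}$ ($n{\left(L \right)} = \frac{1}{1985 - \left(- L + 14 L \left(-1 - \left(4 - L^{2} + 2 L\right)\right)\right)} = \frac{1}{1985 - \left(- L + 14 L \left(-5 + L^{2} - 2 L\right)\right)} = \frac{1}{1985 + L - 14 L \left(-5 + L^{2} - 2 L\right)}$)
$n{\left(-453 + 713 \right)} + 3541266 = \frac{1}{1985 - 14 \left(-453 + 713\right)^{3} + 28 \left(-453 + 713\right)^{2} + 71 \left(-453 + 713\right)} + 3541266 = \frac{1}{1985 - 14 \cdot 260^{3} + 28 \cdot 260^{2} + 71 \cdot 260} + 3541266 = \frac{1}{1985 - 246064000 + 28 \cdot 67600 + 18460} + 3541266 = \frac{1}{1985 - 246064000 + 1892800 + 18460} + 3541266 = \frac{1}{-244150755} + 3541266 = - \frac{1}{244150755} + 3541266 = \frac{864602767555829}{244150755}$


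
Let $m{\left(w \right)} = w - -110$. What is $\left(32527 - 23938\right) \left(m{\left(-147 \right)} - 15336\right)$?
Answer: $-132038697$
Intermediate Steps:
$m{\left(w \right)} = 110 + w$ ($m{\left(w \right)} = w + 110 = 110 + w$)
$\left(32527 - 23938\right) \left(m{\left(-147 \right)} - 15336\right) = \left(32527 - 23938\right) \left(\left(110 - 147\right) - 15336\right) = 8589 \left(-37 - 15336\right) = 8589 \left(-15373\right) = -132038697$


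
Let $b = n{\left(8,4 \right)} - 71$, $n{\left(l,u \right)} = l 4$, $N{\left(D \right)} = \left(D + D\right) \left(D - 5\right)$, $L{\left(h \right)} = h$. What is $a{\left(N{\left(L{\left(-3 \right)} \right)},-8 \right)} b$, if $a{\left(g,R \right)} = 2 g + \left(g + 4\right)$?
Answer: $-5772$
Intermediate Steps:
$N{\left(D \right)} = 2 D \left(-5 + D\right)$
$n{\left(l,u \right)} = 4 l$
$a{\left(g,R \right)} = 4 + 3 g$ ($a{\left(g,R \right)} = 2 g + \left(4 + g\right) = 4 + 3 g$)
$b = -39$ ($b = 4 \cdot 8 - 71 = 32 - 71 = -39$)
$a{\left(N{\left(L{\left(-3 \right)} \right)},-8 \right)} b = \left(4 + 3 \cdot 2 \left(-3\right) \left(-5 - 3\right)\right) \left(-39\right) = \left(4 + 3 \cdot 2 \left(-3\right) \left(-8\right)\right) \left(-39\right) = \left(4 + 3 \cdot 48\right) \left(-39\right) = \left(4 + 144\right) \left(-39\right) = 148 \left(-39\right) = -5772$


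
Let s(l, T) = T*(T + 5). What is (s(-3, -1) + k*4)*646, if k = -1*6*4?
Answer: -64600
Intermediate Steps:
s(l, T) = T*(5 + T)
k = -24 (k = -6*4 = -24)
(s(-3, -1) + k*4)*646 = (-(5 - 1) - 24*4)*646 = (-1*4 - 96)*646 = (-4 - 96)*646 = -100*646 = -64600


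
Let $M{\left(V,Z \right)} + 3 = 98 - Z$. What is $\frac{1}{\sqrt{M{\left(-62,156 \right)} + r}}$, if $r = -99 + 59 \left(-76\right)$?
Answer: $- \frac{i \sqrt{129}}{774} \approx - 0.014674 i$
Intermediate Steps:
$M{\left(V,Z \right)} = 95 - Z$ ($M{\left(V,Z \right)} = -3 - \left(-98 + Z\right) = 95 - Z$)
$r = -4583$ ($r = -99 - 4484 = -4583$)
$\frac{1}{\sqrt{M{\left(-62,156 \right)} + r}} = \frac{1}{\sqrt{\left(95 - 156\right) - 4583}} = \frac{1}{\sqrt{-61 - 4583}} = \frac{1}{\sqrt{-4644}} = \frac{1}{6 i \sqrt{129}} = - \frac{i \sqrt{129}}{774}$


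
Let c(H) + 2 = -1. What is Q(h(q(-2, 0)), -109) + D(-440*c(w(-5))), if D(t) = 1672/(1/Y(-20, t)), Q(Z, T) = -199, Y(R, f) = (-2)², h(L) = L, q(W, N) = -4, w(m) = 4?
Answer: 6489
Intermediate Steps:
c(H) = -3 (c(H) = -2 - 1 = -3)
Y(R, f) = 4
D(t) = 6688 (D(t) = 1672/(1/4) = 1672/(¼) = 1672*4 = 6688)
Q(h(q(-2, 0)), -109) + D(-440*c(w(-5))) = -199 + 6688 = 6489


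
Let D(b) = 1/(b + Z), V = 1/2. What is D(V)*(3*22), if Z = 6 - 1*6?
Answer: 132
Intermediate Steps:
V = 1/2 (V = 1*(1/2) = 1/2 ≈ 0.50000)
Z = 0 (Z = 6 - 6 = 0)
D(b) = 1/b (D(b) = 1/(b + 0) = 1/b)
D(V)*(3*22) = (3*22)/(1/2) = 2*66 = 132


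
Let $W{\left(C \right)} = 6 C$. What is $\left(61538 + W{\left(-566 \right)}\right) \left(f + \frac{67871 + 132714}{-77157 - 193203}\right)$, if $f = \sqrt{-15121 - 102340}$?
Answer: $- \frac{1166241307}{27036} + 58142 i \sqrt{117461} \approx -43137.0 + 1.9927 \cdot 10^{7} i$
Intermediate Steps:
$f = i \sqrt{117461}$ ($f = \sqrt{-15121 - 102340} = \sqrt{-117461} = i \sqrt{117461} \approx 342.73 i$)
$\left(61538 + W{\left(-566 \right)}\right) \left(f + \frac{67871 + 132714}{-77157 - 193203}\right) = \left(61538 + 6 \left(-566\right)\right) \left(i \sqrt{117461} + \frac{67871 + 132714}{-77157 - 193203}\right) = \left(61538 - 3396\right) \left(i \sqrt{117461} + \frac{200585}{-270360}\right) = 58142 \left(i \sqrt{117461} + 200585 \left(- \frac{1}{270360}\right)\right) = 58142 \left(i \sqrt{117461} - \frac{40117}{54072}\right) = 58142 \left(- \frac{40117}{54072} + i \sqrt{117461}\right) = - \frac{1166241307}{27036} + 58142 i \sqrt{117461}$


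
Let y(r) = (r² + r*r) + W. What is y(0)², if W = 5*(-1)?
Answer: 25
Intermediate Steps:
W = -5
y(r) = -5 + 2*r² (y(r) = (r² + r*r) - 5 = (r² + r²) - 5 = 2*r² - 5 = -5 + 2*r²)
y(0)² = (-5 + 2*0²)² = (-5 + 2*0)² = (-5 + 0)² = (-5)² = 25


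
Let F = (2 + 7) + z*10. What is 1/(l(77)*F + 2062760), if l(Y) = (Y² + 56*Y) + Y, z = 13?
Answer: 1/3496962 ≈ 2.8596e-7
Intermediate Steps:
F = 139 (F = (2 + 7) + 13*10 = 9 + 130 = 139)
l(Y) = Y² + 57*Y
1/(l(77)*F + 2062760) = 1/((77*(57 + 77))*139 + 2062760) = 1/((77*134)*139 + 2062760) = 1/(10318*139 + 2062760) = 1/(1434202 + 2062760) = 1/3496962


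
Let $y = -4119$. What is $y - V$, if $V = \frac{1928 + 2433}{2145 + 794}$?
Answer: $- \frac{12110102}{2939} \approx -4120.5$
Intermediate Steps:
$V = \frac{4361}{2939} \approx 1.4838$
$y - V = -4119 - \frac{4361}{2939} = - \frac{12110102}{2939}$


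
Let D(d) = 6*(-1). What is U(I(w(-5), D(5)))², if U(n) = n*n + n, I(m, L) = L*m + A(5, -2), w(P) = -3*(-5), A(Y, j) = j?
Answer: 70090384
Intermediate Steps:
w(P) = 15
D(d) = -6
I(m, L) = -2 + L*m (I(m, L) = L*m - 2 = -2 + L*m)
U(n) = n + n² (U(n) = n² + n = n + n²)
U(I(w(-5), D(5)))² = ((-2 - 6*15)*(1 + (-2 - 6*15)))² = ((-2 - 90)*(1 + (-2 - 90)))² = (-92*(1 - 92))² = (-92*(-91))² = 8372² = 70090384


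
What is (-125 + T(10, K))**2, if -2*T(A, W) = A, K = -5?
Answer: 16900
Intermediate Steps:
T(A, W) = -A/2
(-125 + T(10, K))**2 = (-125 - 1/2*10)**2 = (-125 - 5)**2 = (-130)**2 = 16900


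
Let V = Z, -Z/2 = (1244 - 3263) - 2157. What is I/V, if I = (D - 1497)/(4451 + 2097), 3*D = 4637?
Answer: 73/82033344 ≈ 8.8988e-7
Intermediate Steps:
D = 4637/3 (D = (⅓)*4637 = 4637/3 ≈ 1545.7)
Z = 8352 (Z = -2*((1244 - 3263) - 2157) = -2*(-2019 - 2157) = -2*(-4176) = 8352)
V = 8352
I = 73/9822 (I = (4637/3 - 1497)/(4451 + 2097) = (146/3)/6548 = (146/3)*(1/6548) = 73/9822 ≈ 0.0074323)
I/V = (73/9822)/8352 = (73/9822)*(1/8352) = 73/82033344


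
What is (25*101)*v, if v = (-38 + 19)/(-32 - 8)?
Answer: 9595/8 ≈ 1199.4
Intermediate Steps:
v = 19/40 (v = -19/(-40) = -19*(-1/40) = 19/40 ≈ 0.47500)
(25*101)*v = (25*101)*(19/40) = 2525*(19/40) = 9595/8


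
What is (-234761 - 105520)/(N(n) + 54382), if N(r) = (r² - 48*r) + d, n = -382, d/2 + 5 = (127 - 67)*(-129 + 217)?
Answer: -340281/229192 ≈ -1.4847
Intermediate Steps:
d = 10550 (d = -10 + 2*((127 - 67)*(-129 + 217)) = -10 + 2*(60*88) = -10 + 2*5280 = -10 + 10560 = 10550)
N(r) = 10550 + r² - 48*r (N(r) = (r² - 48*r) + 10550 = 10550 + r² - 48*r)
(-234761 - 105520)/(N(n) + 54382) = (-234761 - 105520)/((10550 + (-382)² - 48*(-382)) + 54382) = -340281/((10550 + 145924 + 18336) + 54382) = -340281/(174810 + 54382) = -340281/229192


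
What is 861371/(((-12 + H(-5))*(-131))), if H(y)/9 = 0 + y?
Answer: 861371/7467 ≈ 115.36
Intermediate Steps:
H(y) = 9*y (H(y) = 9*(0 + y) = 9*y)
861371/(((-12 + H(-5))*(-131))) = 861371/(((-12 + 9*(-5))*(-131))) = 861371/(((-12 - 45)*(-131))) = 861371/((-57*(-131))) = 861371/7467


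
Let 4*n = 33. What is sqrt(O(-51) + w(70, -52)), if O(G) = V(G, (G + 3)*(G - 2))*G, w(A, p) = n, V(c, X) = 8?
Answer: I*sqrt(1599)/2 ≈ 19.994*I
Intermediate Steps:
n = 33/4 (n = (1/4)*33 = 33/4 ≈ 8.2500)
w(A, p) = 33/4
O(G) = 8*G
sqrt(O(-51) + w(70, -52)) = sqrt(8*(-51) + 33/4) = sqrt(-408 + 33/4) = sqrt(-1599/4) = I*sqrt(1599)/2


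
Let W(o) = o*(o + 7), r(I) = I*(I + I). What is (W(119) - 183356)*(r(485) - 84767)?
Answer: -64934361246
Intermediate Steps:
r(I) = 2*I² (r(I) = I*(2*I) = 2*I²)
W(o) = o*(7 + o)
(W(119) - 183356)*(r(485) - 84767) = (119*(7 + 119) - 183356)*(2*485² - 84767) = (119*126 - 183356)*(2*235225 - 84767) = (14994 - 183356)*(470450 - 84767) = -168362*385683 = -64934361246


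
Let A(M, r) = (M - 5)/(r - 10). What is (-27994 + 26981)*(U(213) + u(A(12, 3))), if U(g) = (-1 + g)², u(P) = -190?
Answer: -45335802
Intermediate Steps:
A(M, r) = (-5 + M)/(-10 + r)
(-27994 + 26981)*(U(213) + u(A(12, 3))) = (-27994 + 26981)*((-1 + 213)² - 190) = -1013*(212² - 190) = -1013*(44944 - 190) = -1013*44754 = -45335802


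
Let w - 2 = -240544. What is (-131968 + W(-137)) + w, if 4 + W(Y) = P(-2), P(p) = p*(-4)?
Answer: -372506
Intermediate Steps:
w = -240542 (w = 2 - 240544 = -240542)
P(p) = -4*p
W(Y) = 4 (W(Y) = -4 - 4*(-2) = -4 + 8 = 4)
(-131968 + W(-137)) + w = (-131968 + 4) - 240542 = -131964 - 240542 = -372506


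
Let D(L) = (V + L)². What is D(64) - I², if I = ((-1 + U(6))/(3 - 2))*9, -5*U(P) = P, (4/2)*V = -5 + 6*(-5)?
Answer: 177021/100 ≈ 1770.2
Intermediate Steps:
V = -35/2 (V = (-5 + 6*(-5))/2 = (-5 - 30)/2 = (½)*(-35) = -35/2 ≈ -17.500)
U(P) = -P/5
I = -99/5 (I = ((-1 - ⅕*6)/(3 - 2))*9 = ((-1 - 6/5)/1)*9 = -11/5*1*9 = -11/5*9 = -99/5 ≈ -19.800)
D(L) = (-35/2 + L)²
D(64) - I² = (-35 + 2*64)²/4 - (-99/5)² = (-35 + 128)²/4 - 1*9801/25 = (¼)*93² - 9801/25 = (¼)*8649 - 9801/25 = 8649/4 - 9801/25 = 177021/100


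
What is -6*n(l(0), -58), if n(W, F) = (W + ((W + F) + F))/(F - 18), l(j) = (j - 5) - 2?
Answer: -195/19 ≈ -10.263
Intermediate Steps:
l(j) = -7 + j (l(j) = (-5 + j) - 2 = -7 + j)
n(W, F) = (2*F + 2*W)/(-18 + F) (n(W, F) = (W + ((F + W) + F))/(-18 + F) = (W + (W + 2*F))/(-18 + F) = (2*F + 2*W)/(-18 + F))
-6*n(l(0), -58) = -12*(-58 + (-7 + 0))/(-18 - 58) = -12*(-58 - 7)/(-76) = -12*(-1)*(-65)/76 = -6*65/38 = -195/19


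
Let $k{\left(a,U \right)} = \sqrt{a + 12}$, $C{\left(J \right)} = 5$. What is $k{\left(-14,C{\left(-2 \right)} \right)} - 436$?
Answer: $-436 + i \sqrt{2} \approx -436.0 + 1.4142 i$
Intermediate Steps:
$k{\left(a,U \right)} = \sqrt{12 + a}$
$k{\left(-14,C{\left(-2 \right)} \right)} - 436 = \sqrt{12 - 14} - 436 = \sqrt{-2} - 436 = i \sqrt{2} - 436 = -436 + i \sqrt{2}$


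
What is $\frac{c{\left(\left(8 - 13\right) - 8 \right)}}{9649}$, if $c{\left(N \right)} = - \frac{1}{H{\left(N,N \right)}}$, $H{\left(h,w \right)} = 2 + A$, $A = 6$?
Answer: $- \frac{1}{77192} \approx -1.2955 \cdot 10^{-5}$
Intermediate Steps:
$H{\left(h,w \right)} = 8$ ($H{\left(h,w \right)} = 2 + 6 = 8$)
$c{\left(N \right)} = - \frac{1}{8}$
$\frac{c{\left(\left(8 - 13\right) - 8 \right)}}{9649} = - \frac{1}{8 \cdot 9649} = \left(- \frac{1}{8}\right) \frac{1}{9649} = - \frac{1}{77192}$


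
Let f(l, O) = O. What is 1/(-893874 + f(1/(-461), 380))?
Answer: -1/893494 ≈ -1.1192e-6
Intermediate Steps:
1/(-893874 + f(1/(-461), 380)) = 1/(-893874 + 380) = 1/(-893494) = -1/893494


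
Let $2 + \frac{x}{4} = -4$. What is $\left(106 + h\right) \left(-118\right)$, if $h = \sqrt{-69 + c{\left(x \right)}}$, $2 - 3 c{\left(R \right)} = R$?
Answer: $-12508 - \frac{118 i \sqrt{543}}{3} \approx -12508.0 - 916.56 i$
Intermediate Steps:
$x = -24$ ($x = -8 + 4 \left(-4\right) = -8 - 16 = -24$)
$c{\left(R \right)} = \frac{2}{3} - \frac{R}{3}$
$h = \frac{i \sqrt{543}}{3}$ ($h = \sqrt{-69 + \left(\frac{2}{3} - -8\right)} = \sqrt{-69 + \left(\frac{2}{3} + 8\right)} = \sqrt{-69 + \frac{26}{3}} = \sqrt{- \frac{181}{3}} = \frac{i \sqrt{543}}{3} \approx 7.7675 i$)
$\left(106 + h\right) \left(-118\right) = \left(106 + \frac{i \sqrt{543}}{3}\right) \left(-118\right) = -12508 - \frac{118 i \sqrt{543}}{3}$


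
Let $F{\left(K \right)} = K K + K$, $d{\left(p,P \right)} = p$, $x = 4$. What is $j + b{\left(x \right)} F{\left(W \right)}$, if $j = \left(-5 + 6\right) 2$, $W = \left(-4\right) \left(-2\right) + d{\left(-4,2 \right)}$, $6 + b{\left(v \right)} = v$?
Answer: $-38$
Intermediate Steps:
$b{\left(v \right)} = -6 + v$
$W = 4$ ($W = \left(-4\right) \left(-2\right) - 4 = 8 - 4 = 4$)
$F{\left(K \right)} = K + K^{2}$ ($F{\left(K \right)} = K^{2} + K = K + K^{2}$)
$j = 2$ ($j = 1 \cdot 2 = 2$)
$j + b{\left(x \right)} F{\left(W \right)} = 2 + \left(-6 + 4\right) 4 \left(1 + 4\right) = 2 - 2 \cdot 4 \cdot 5 = 2 - 40 = -38$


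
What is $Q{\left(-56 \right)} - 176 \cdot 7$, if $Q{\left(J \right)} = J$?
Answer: $-1288$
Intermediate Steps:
$Q{\left(-56 \right)} - 176 \cdot 7 = -56 - 176 \cdot 7 = -56 - 1232 = -1288$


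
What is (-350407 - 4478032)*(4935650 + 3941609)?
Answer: -42863303568701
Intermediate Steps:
(-350407 - 4478032)*(4935650 + 3941609) = -4828439*8877259 = -42863303568701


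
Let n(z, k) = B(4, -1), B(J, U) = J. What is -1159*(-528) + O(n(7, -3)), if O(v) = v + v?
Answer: 611960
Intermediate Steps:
n(z, k) = 4
O(v) = 2*v
-1159*(-528) + O(n(7, -3)) = -1159*(-528) + 2*4 = 611952 + 8 = 611960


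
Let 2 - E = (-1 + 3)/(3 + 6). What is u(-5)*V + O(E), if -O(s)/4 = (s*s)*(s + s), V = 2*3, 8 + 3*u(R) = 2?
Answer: -41516/729 ≈ -56.949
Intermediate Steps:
u(R) = -2 (u(R) = -8/3 + (⅓)*2 = -8/3 + ⅔ = -2)
V = 6
E = 16/9 (E = 2 - (-1 + 3)/(3 + 6) = 2 - 2/9 = 16/9 ≈ 1.7778)
O(s) = -8*s³ (O(s) = -4*s*s*(s + s) = -4*s²*2*s = -8*s³)
u(-5)*V + O(E) = -2*6 - 8*(16/9)³ = -12 - 8*4096/729 = -12 - 32768/729 = -41516/729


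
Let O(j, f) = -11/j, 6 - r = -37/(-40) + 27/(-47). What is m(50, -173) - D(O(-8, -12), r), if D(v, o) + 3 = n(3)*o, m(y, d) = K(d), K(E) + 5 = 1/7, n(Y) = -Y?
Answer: 198601/13160 ≈ 15.091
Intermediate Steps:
r = 10621/1880 (r = 6 - (-37/(-40) + 27/(-47)) = 6 - (-37*(-1/40) + 27*(-1/47)) = 6 - (37/40 - 27/47) = 6 - 1*659/1880 = 6 - 659/1880 = 10621/1880 ≈ 5.6495)
K(E) = -34/7 (K(E) = -5 + 1/7 = -5 + ⅐ = -34/7)
m(y, d) = -34/7
D(v, o) = -3 - 3*o (D(v, o) = -3 + (-1*3)*o = -3 - 3*o)
m(50, -173) - D(O(-8, -12), r) = -34/7 - (-3 - 3*10621/1880) = -34/7 - (-3 - 31863/1880) = -34/7 - 1*(-37503/1880) = -34/7 + 37503/1880 = 198601/13160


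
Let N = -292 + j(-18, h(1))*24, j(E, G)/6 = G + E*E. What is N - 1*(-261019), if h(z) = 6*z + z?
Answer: 308391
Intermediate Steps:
h(z) = 7*z
j(E, G) = 6*G + 6*E² (j(E, G) = 6*(G + E*E) = 6*(G + E²) = 6*G + 6*E²)
N = 47372 (N = -292 + (6*(7*1) + 6*(-18)²)*24 = -292 + (6*7 + 6*324)*24 = -292 + (42 + 1944)*24 = -292 + 1986*24 = -292 + 47664 = 47372)
N - 1*(-261019) = 47372 - 1*(-261019) = 47372 + 261019 = 308391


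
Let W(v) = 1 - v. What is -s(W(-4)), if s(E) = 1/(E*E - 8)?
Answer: -1/17 ≈ -0.058824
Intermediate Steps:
s(E) = 1/(-8 + E²) (s(E) = 1/(E² - 8) = 1/(-8 + E²))
-s(W(-4)) = -1/(-8 + (1 - 1*(-4))²) = -1/(-8 + (1 + 4)²) = -1/(-8 + 5²) = -1/(-8 + 25) = -1/17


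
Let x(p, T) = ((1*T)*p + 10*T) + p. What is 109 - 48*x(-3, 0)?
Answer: 253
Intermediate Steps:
x(p, T) = p + 10*T + T*p (x(p, T) = (T*p + 10*T) + p = (10*T + T*p) + p = p + 10*T + T*p)
109 - 48*x(-3, 0) = 109 - 48*(-3 + 10*0 + 0*(-3)) = 109 - 48*(-3 + 0 + 0) = 109 - 48*(-3) = 109 + 144 = 253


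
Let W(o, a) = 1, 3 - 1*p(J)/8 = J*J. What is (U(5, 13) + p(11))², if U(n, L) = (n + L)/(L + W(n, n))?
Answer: 43546801/49 ≈ 8.8871e+5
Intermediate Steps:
p(J) = 24 - 8*J² (p(J) = 24 - 8*J*J = 24 - 8*J²)
U(n, L) = (L + n)/(1 + L) (U(n, L) = (n + L)/(L + 1) = (L + n)/(1 + L))
(U(5, 13) + p(11))² = ((13 + 5)/(1 + 13) + (24 - 8*11²))² = (18/14 + (24 - 8*121))² = ((1/14)*18 + (24 - 968))² = (9/7 - 944)² = (-6599/7)² = 43546801/49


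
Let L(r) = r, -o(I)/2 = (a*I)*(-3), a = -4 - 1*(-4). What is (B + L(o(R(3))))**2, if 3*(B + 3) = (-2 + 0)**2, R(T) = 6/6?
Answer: 25/9 ≈ 2.7778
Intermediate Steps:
a = 0 (a = -4 + 4 = 0)
R(T) = 1 (R(T) = 6*(1/6) = 1)
o(I) = 0 (o(I) = -2*0*I*(-3) = -0*(-3) = -2*0 = 0)
B = -5/3 (B = -3 + (-2 + 0)**2/3 = -3 + (1/3)*(-2)**2 = -3 + (1/3)*4 = -3 + 4/3 = -5/3 ≈ -1.6667)
(B + L(o(R(3))))**2 = (-5/3 + 0)**2 = (-5/3)**2 = 25/9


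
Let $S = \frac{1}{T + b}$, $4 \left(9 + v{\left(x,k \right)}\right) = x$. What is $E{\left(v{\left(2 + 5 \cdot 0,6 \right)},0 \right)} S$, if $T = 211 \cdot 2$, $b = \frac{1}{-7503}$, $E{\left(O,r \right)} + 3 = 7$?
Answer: $\frac{30012}{3166265} \approx 0.0094787$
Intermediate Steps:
$v{\left(x,k \right)} = -9 + \frac{x}{4}$
$E{\left(O,r \right)} = 4$ ($E{\left(O,r \right)} = -3 + 7 = 4$)
$b = - \frac{1}{7503} \approx -0.00013328$
$T = 422$
$S = \frac{7503}{3166265}$ ($S = \frac{1}{422 - \frac{1}{7503}} = \frac{1}{\frac{3166265}{7503}} = \frac{7503}{3166265} \approx 0.0023697$)
$E{\left(v{\left(2 + 5 \cdot 0,6 \right)},0 \right)} S = 4 \cdot \frac{7503}{3166265} = \frac{30012}{3166265}$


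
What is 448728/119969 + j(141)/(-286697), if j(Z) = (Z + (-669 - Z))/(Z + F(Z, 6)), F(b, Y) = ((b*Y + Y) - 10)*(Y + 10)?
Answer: 1751298528145269/468215764325909 ≈ 3.7404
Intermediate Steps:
F(b, Y) = (10 + Y)*(-10 + Y + Y*b) (F(b, Y) = ((Y*b + Y) - 10)*(10 + Y) = ((Y + Y*b) - 10)*(10 + Y) = (-10 + Y + Y*b)*(10 + Y) = (10 + Y)*(-10 + Y + Y*b))
j(Z) = -669/(-64 + 97*Z) (j(Z) = (Z + (-669 - Z))/(Z + (-100 + 6**2 + Z*6**2 + 10*6*Z)) = -669/(Z + (-100 + 36 + Z*36 + 60*Z)) = -669/(Z + (-100 + 36 + 36*Z + 60*Z)) = -669/(Z + (-64 + 96*Z)) = -669/(-64 + 97*Z))
448728/119969 + j(141)/(-286697) = 448728/119969 - 669/(-64 + 97*141)/(-286697) = 448728*(1/119969) - 669/(-64 + 13677)*(-1/286697) = 448728/119969 - 669/13613*(-1/286697) = 448728/119969 + 669/3902806261 = 1751298528145269/468215764325909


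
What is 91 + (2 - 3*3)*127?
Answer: -798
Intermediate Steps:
91 + (2 - 3*3)*127 = 91 + (2 - 9)*127 = 91 - 7*127 = 91 - 889 = -798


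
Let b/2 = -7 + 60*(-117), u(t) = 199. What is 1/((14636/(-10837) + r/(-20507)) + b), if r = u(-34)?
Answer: -222234359/3123583978401 ≈ -7.1147e-5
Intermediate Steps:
r = 199
b = -14054 (b = 2*(-7 + 60*(-117)) = 2*(-7 - 7020) = 2*(-7027) = -14054)
1/((14636/(-10837) + r/(-20507)) + b) = 1/((14636/(-10837) + 199/(-20507)) - 14054) = 1/((14636*(-1/10837) + 199*(-1/20507)) - 14054) = 1/((-14636/10837 - 199/20507) - 14054) = 1/(-302297015/222234359 - 14054) = 1/(-3123583978401/222234359) = -222234359/3123583978401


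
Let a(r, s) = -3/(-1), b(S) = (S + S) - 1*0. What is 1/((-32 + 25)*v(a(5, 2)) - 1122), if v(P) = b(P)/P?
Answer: -1/1136 ≈ -0.00088028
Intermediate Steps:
b(S) = 2*S (b(S) = 2*S + 0 = 2*S)
a(r, s) = 3 (a(r, s) = -3*(-1) = 3)
v(P) = 2 (v(P) = (2*P)/P = 2)
1/((-32 + 25)*v(a(5, 2)) - 1122) = 1/((-32 + 25)*2 - 1122) = 1/(-7*2 - 1122) = 1/(-14 - 1122) = 1/(-1136) = -1/1136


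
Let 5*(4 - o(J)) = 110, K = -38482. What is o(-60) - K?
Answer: 38464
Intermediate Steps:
o(J) = -18 (o(J) = 4 - 1/5*110 = 4 - 22 = -18)
o(-60) - K = -18 - 1*(-38482) = -18 + 38482 = 38464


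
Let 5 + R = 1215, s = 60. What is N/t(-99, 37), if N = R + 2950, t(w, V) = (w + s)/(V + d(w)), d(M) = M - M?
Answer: -11840/3 ≈ -3946.7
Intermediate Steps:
R = 1210 (R = -5 + 1215 = 1210)
d(M) = 0
t(w, V) = (60 + w)/V (t(w, V) = (w + 60)/(V + 0) = (60 + w)/V)
N = 4160 (N = 1210 + 2950 = 4160)
N/t(-99, 37) = 4160/(((60 - 99)/37)) = 4160/(((1/37)*(-39))) = 4160/(-39/37) = 4160*(-37/39) = -11840/3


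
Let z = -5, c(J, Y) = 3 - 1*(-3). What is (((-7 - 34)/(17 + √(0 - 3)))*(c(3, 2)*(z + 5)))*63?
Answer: 0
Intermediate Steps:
c(J, Y) = 6 (c(J, Y) = 3 + 3 = 6)
(((-7 - 34)/(17 + √(0 - 3)))*(c(3, 2)*(z + 5)))*63 = (((-7 - 34)/(17 + √(0 - 3)))*(6*(-5 + 5)))*63 = ((-41/(17 + √(-3)))*(6*0))*63 = (-41/(17 + I*√3)*0)*63 = 0*63 = 0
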